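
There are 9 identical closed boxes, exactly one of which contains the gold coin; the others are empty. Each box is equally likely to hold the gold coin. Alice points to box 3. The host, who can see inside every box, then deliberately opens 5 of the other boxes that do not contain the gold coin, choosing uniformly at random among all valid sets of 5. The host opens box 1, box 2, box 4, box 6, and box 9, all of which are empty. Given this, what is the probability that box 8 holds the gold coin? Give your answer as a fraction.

Condition on the true location of the gold coin.
If it is in any of boxes 1, 2, 4, 6, and 9 (prior 1/9 each): that box was opened and seen not to hold the prize — ruled out; weight (1/9)·0 = 0 each.
If it is in box 3 (prior 1/9): the host has 56 equally likely choices, so probability 1/56; weight (1/9)·(1/56) = 1/504.
If it is in any of boxes 5, 7, and 8 (prior 1/9 each): the host has 21 equally likely choices, so probability 1/21; weight (1/9)·(1/21) = 1/189 each.
The weights sum to 1/56.
So P(the gold coin in box 8 | the host opened box 1, box 2, box 4, box 6, and box 9) = (1/189) / (1/56) = 8/27.

8/27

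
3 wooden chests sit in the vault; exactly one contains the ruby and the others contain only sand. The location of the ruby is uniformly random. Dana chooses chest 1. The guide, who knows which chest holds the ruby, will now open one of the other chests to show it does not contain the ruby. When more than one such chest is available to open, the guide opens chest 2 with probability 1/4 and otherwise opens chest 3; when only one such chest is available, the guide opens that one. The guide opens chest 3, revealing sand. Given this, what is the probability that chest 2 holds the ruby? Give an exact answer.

4/7

Apply Bayes' rule, conditioning on where the ruby actually is.
If it is in chest 1 (prior 1/3): chest 2 is available but not opened, probability 3/4; weight (1/3)·(3/4) = 1/4.
If it is in chest 2 (prior 1/3): only chest 3 is available, probability 1; weight (1/3)·1 = 1/3.
If it is in chest 3 (prior 1/3): the guide opened chest 3, so this case is ruled out; weight (1/3)·0 = 0.
The weights sum to 7/12.
So P(the ruby in chest 2 | the guide opened chest 3) = (1/3) / (7/12) = 4/7.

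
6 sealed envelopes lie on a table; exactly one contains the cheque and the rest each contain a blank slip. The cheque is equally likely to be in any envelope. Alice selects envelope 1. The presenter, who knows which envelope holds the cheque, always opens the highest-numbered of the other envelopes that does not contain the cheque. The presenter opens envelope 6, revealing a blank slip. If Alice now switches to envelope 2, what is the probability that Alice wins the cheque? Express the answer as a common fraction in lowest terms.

Apply Bayes' rule, conditioning on where the cheque actually is.
If it is in any of envelopes 1, 2, 3, 4, and 5 (prior 1/6 each): envelope 6 is the highest-numbered option available, probability 1; weight (1/6)·1 = 1/6 each.
If it is in envelope 6 (prior 1/6): the presenter opened envelope 6, so this case is ruled out; weight (1/6)·0 = 0.
The weights sum to 5/6.
So P(the cheque in envelope 2 | the presenter opened envelope 6) = (1/6) / (5/6) = 1/5.

1/5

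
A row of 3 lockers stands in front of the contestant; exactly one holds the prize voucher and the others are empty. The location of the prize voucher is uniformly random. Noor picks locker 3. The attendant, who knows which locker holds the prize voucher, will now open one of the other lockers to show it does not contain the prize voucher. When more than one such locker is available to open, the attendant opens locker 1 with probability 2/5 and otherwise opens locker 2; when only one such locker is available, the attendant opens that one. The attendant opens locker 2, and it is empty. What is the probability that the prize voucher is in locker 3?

Consider each possible location of the prize voucher in turn.
If it is in locker 1 (prior 1/3): only locker 2 is available, probability 1; weight (1/3)·1 = 1/3.
If it is in locker 2 (prior 1/3): the attendant opened locker 2, so this case is ruled out; weight (1/3)·0 = 0.
If it is in locker 3 (prior 1/3): locker 1 is available but not opened, probability 3/5; weight (1/3)·(3/5) = 1/5.
The weights sum to 8/15.
So P(the prize voucher in locker 3 | the attendant opened locker 2) = (1/5) / (8/15) = 3/8.

3/8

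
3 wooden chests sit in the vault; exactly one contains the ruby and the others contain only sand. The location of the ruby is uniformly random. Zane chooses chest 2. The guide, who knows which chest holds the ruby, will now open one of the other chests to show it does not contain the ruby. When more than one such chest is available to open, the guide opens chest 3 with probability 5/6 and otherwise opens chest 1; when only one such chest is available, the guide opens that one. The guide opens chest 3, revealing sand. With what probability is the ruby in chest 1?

Condition on the true location of the ruby.
If it is in chest 1 (prior 1/3): only chest 3 is available, probability 1; weight (1/3)·1 = 1/3.
If it is in chest 2 (prior 1/3): chest 3 is available, opened with probability 5/6; weight (1/3)·(5/6) = 5/18.
If it is in chest 3 (prior 1/3): the guide opened chest 3, so this case is ruled out; weight (1/3)·0 = 0.
The weights sum to 11/18.
So P(the ruby in chest 1 | the guide opened chest 3) = (1/3) / (11/18) = 6/11.

6/11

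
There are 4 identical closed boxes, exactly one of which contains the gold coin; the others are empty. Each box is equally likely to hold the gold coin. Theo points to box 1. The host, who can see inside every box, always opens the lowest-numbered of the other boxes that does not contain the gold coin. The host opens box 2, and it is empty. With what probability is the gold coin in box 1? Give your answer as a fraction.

Condition on the true location of the gold coin.
If it is in any of boxes 1, 3, and 4 (prior 1/4 each): box 2 is the lowest-numbered option available, probability 1; weight (1/4)·1 = 1/4 each.
If it is in box 2 (prior 1/4): the host opened box 2, so this case is ruled out; weight (1/4)·0 = 0.
The weights sum to 3/4.
So P(the gold coin in box 1 | the host opened box 2) = (1/4) / (3/4) = 1/3.

1/3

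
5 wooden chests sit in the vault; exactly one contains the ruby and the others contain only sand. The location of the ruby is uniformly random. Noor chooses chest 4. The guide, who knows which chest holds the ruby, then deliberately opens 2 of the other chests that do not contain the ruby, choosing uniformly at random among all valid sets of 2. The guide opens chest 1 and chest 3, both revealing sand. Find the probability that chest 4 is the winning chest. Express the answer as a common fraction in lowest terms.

1/5

Consider each possible location of the ruby in turn.
If it is in either of chests 1 and 3 (prior 1/5 each): that chest was opened and seen not to hold the prize — ruled out; weight (1/5)·0 = 0 each.
If it is in either of chests 2 and 5 (prior 1/5 each): the guide has 3 equally likely choices, so probability 1/3; weight (1/5)·(1/3) = 1/15 each.
If it is in chest 4 (prior 1/5): the guide has 6 equally likely choices, so probability 1/6; weight (1/5)·(1/6) = 1/30.
The weights sum to 1/6.
So P(the ruby in chest 4 | the guide opened chest 1 and chest 3) = (1/30) / (1/6) = 1/5.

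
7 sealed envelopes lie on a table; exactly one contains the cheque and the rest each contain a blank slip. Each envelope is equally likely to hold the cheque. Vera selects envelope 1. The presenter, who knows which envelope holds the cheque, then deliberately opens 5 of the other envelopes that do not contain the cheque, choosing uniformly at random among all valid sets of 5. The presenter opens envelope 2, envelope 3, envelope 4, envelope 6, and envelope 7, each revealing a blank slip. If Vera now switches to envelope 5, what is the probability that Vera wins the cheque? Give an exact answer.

Consider each possible location of the cheque in turn.
If it is in envelope 1 (prior 1/7): the presenter has 6 equally likely choices, so probability 1/6; weight (1/7)·(1/6) = 1/42.
If it is in any of envelopes 2, 3, 4, 6, and 7 (prior 1/7 each): that envelope was opened and seen not to hold the prize — ruled out; weight (1/7)·0 = 0 each.
If it is in envelope 5 (prior 1/7): the presenter has no choice, probability 1; weight (1/7)·1 = 1/7.
The weights sum to 1/6.
So P(the cheque in envelope 5 | the presenter opened envelope 2, envelope 3, envelope 4, envelope 6, and envelope 7) = (1/7) / (1/6) = 6/7.

6/7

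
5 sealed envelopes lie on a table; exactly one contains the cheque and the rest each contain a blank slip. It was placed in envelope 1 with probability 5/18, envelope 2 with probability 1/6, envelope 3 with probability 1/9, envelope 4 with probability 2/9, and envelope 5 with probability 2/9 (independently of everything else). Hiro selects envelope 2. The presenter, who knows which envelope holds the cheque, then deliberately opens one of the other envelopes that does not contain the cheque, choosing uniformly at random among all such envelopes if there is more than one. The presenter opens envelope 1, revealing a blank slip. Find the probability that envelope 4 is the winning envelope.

Consider each possible location of the cheque in turn.
If it is in envelope 1 (prior 5/18): the presenter opened envelope 1, so this case is ruled out; weight (5/18)·0 = 0.
If it is in envelope 2 (prior 1/6): the presenter has 4 equally likely choices, so probability 1/4; weight (1/6)·(1/4) = 1/24.
If it is in envelope 3 (prior 1/9): the presenter has 3 equally likely choices, so probability 1/3; weight (1/9)·(1/3) = 1/27.
If it is in either of envelopes 4 and 5 (prior 2/9 each): the presenter has 3 equally likely choices, so probability 1/3; weight (2/9)·(1/3) = 2/27 each.
The weights sum to 49/216.
So P(the cheque in envelope 4 | the presenter opened envelope 1) = (2/27) / (49/216) = 16/49.

16/49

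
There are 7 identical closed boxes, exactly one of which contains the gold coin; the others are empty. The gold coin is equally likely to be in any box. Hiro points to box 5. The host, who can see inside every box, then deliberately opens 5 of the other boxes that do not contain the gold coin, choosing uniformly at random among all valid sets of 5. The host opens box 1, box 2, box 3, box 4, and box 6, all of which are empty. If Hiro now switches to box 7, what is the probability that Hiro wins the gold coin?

Condition on the true location of the gold coin.
If it is in any of boxes 1, 2, 3, 4, and 6 (prior 1/7 each): that box was opened and seen not to hold the prize — ruled out; weight (1/7)·0 = 0 each.
If it is in box 5 (prior 1/7): the host has 6 equally likely choices, so probability 1/6; weight (1/7)·(1/6) = 1/42.
If it is in box 7 (prior 1/7): the host has no choice, probability 1; weight (1/7)·1 = 1/7.
The weights sum to 1/6.
So P(the gold coin in box 7 | the host opened box 1, box 2, box 3, box 4, and box 6) = (1/7) / (1/6) = 6/7.

6/7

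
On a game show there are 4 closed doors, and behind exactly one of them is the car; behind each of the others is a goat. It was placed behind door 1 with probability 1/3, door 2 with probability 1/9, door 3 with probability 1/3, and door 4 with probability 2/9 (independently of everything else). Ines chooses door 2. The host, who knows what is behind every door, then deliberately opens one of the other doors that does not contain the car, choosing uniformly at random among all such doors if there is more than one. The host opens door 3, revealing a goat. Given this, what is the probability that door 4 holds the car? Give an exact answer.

Condition on the true location of the car.
If it is behind door 1 (prior 1/3): the host has 2 equally likely choices, so probability 1/2; weight (1/3)·(1/2) = 1/6.
If it is behind door 2 (prior 1/9): the host has 3 equally likely choices, so probability 1/3; weight (1/9)·(1/3) = 1/27.
If it is behind door 3 (prior 1/3): the host opened door 3, so this case is ruled out; weight (1/3)·0 = 0.
If it is behind door 4 (prior 2/9): the host has 2 equally likely choices, so probability 1/2; weight (2/9)·(1/2) = 1/9.
The weights sum to 17/54.
So P(the car behind door 4 | the host opened door 3) = (1/9) / (17/54) = 6/17.

6/17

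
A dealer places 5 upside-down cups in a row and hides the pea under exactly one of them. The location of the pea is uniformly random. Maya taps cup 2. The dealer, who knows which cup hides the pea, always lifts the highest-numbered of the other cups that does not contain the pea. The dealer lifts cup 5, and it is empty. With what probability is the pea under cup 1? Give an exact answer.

1/4

Condition on the true location of the pea.
If it is under any of cups 1, 2, 3, and 4 (prior 1/5 each): cup 5 is the highest-numbered option available, probability 1; weight (1/5)·1 = 1/5 each.
If it is under cup 5 (prior 1/5): the dealer opened cup 5, so this case is ruled out; weight (1/5)·0 = 0.
The weights sum to 4/5.
So P(the pea under cup 1 | the dealer opened cup 5) = (1/5) / (4/5) = 1/4.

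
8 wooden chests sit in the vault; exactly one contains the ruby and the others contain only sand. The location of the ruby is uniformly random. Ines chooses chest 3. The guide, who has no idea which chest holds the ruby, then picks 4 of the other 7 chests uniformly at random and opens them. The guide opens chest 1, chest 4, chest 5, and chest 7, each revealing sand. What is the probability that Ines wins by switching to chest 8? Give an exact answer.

Consider each possible location of the ruby in turn.
If it is in any of chests 1, 4, 5, and 7 (prior 1/8 each): that chest was opened and seen not to hold the prize — ruled out; weight (1/8)·0 = 0 each.
If it is in any of chests 2, 3, 6, and 8 (prior 1/8 each): the guide picks exactly this set with probability 1/35 regardless, and none is the prize; weight (1/8)·(1/35) = 1/280 each.
The weights sum to 1/70.
So P(the ruby in chest 8 | the guide opened chest 1, chest 4, chest 5, and chest 7) = (1/280) / (1/70) = 1/4.

1/4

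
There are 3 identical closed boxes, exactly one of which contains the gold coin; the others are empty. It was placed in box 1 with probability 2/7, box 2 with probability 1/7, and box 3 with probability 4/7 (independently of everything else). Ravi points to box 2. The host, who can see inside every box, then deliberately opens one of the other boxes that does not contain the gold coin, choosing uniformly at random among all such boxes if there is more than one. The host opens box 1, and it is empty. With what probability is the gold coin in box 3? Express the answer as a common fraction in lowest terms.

Apply Bayes' rule, conditioning on where the gold coin actually is.
If it is in box 1 (prior 2/7): the host opened box 1, so this case is ruled out; weight (2/7)·0 = 0.
If it is in box 2 (prior 1/7): the host has 2 equally likely choices, so probability 1/2; weight (1/7)·(1/2) = 1/14.
If it is in box 3 (prior 4/7): the host has no choice, probability 1; weight (4/7)·1 = 4/7.
The weights sum to 9/14.
So P(the gold coin in box 3 | the host opened box 1) = (4/7) / (9/14) = 8/9.

8/9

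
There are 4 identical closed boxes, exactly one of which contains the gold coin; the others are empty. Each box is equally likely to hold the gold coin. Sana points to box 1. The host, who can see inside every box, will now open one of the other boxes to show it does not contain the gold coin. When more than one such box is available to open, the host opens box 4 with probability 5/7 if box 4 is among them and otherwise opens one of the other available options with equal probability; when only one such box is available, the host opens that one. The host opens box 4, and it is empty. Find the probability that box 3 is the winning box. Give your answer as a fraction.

1/3

Condition on the true location of the gold coin.
If it is in any of boxes 1, 2, and 3 (prior 1/4 each): box 4 is available, opened with probability 5/7; weight (1/4)·(5/7) = 5/28 each.
If it is in box 4 (prior 1/4): the host opened box 4, so this case is ruled out; weight (1/4)·0 = 0.
The weights sum to 15/28.
So P(the gold coin in box 3 | the host opened box 4) = (5/28) / (15/28) = 1/3.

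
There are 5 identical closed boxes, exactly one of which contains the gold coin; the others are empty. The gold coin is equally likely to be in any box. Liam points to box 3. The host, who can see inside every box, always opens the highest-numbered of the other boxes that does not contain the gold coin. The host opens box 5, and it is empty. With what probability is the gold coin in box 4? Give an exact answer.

Apply Bayes' rule, conditioning on where the gold coin actually is.
If it is in any of boxes 1, 2, 3, and 4 (prior 1/5 each): box 5 is the highest-numbered option available, probability 1; weight (1/5)·1 = 1/5 each.
If it is in box 5 (prior 1/5): the host opened box 5, so this case is ruled out; weight (1/5)·0 = 0.
The weights sum to 4/5.
So P(the gold coin in box 4 | the host opened box 5) = (1/5) / (4/5) = 1/4.

1/4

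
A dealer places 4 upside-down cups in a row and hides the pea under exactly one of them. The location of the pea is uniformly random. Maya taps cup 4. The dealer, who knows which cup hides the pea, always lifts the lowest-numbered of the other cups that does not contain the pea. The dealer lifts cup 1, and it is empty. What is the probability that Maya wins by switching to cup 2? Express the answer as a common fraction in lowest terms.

Apply Bayes' rule, conditioning on where the pea actually is.
If it is under cup 1 (prior 1/4): the dealer opened cup 1, so this case is ruled out; weight (1/4)·0 = 0.
If it is under any of cups 2, 3, and 4 (prior 1/4 each): cup 1 is the lowest-numbered option available, probability 1; weight (1/4)·1 = 1/4 each.
The weights sum to 3/4.
So P(the pea under cup 2 | the dealer opened cup 1) = (1/4) / (3/4) = 1/3.

1/3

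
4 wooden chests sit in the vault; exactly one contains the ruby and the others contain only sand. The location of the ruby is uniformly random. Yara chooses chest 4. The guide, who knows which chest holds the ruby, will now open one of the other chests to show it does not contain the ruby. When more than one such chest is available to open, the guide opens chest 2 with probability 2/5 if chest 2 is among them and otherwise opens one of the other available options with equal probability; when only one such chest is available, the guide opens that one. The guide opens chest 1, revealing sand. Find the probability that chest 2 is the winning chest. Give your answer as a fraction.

Condition on the true location of the ruby.
If it is in chest 1 (prior 1/4): the guide opened chest 1, so this case is ruled out; weight (1/4)·0 = 0.
If it is in chest 2 (prior 1/4): chest 2 holds the prize so is unavailable; the guide chooses uniformly among the 2 others, probability 1/2; weight (1/4)·(1/2) = 1/8.
If it is in chest 3 (prior 1/4): chest 2 is available but not opened, probability 3/5; weight (1/4)·(3/5) = 3/20.
If it is in chest 4 (prior 1/4): chest 2 is available but not opened; chest 1 gets probability (1 − 2/5)/2 = 3/10; weight (1/4)·(3/10) = 3/40.
The weights sum to 7/20.
So P(the ruby in chest 2 | the guide opened chest 1) = (1/8) / (7/20) = 5/14.

5/14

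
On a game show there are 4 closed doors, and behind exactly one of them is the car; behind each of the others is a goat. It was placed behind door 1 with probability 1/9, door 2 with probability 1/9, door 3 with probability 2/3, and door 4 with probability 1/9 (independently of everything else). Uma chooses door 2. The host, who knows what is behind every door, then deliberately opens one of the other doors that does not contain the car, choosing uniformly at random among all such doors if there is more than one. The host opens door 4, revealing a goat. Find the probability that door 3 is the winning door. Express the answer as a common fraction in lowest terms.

18/23

Condition on the true location of the car.
If it is behind door 1 (prior 1/9): the host has 2 equally likely choices, so probability 1/2; weight (1/9)·(1/2) = 1/18.
If it is behind door 2 (prior 1/9): the host has 3 equally likely choices, so probability 1/3; weight (1/9)·(1/3) = 1/27.
If it is behind door 3 (prior 2/3): the host has 2 equally likely choices, so probability 1/2; weight (2/3)·(1/2) = 1/3.
If it is behind door 4 (prior 1/9): the host opened door 4, so this case is ruled out; weight (1/9)·0 = 0.
The weights sum to 23/54.
So P(the car behind door 3 | the host opened door 4) = (1/3) / (23/54) = 18/23.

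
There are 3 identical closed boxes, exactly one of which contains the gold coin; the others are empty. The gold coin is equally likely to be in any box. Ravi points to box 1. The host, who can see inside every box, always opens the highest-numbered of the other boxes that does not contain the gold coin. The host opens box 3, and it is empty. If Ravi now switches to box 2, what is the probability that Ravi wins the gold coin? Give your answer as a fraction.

1/2

Consider each possible location of the gold coin in turn.
If it is in either of boxes 1 and 2 (prior 1/3 each): box 3 is the highest-numbered option available, probability 1; weight (1/3)·1 = 1/3 each.
If it is in box 3 (prior 1/3): the host opened box 3, so this case is ruled out; weight (1/3)·0 = 0.
The weights sum to 2/3.
So P(the gold coin in box 2 | the host opened box 3) = (1/3) / (2/3) = 1/2.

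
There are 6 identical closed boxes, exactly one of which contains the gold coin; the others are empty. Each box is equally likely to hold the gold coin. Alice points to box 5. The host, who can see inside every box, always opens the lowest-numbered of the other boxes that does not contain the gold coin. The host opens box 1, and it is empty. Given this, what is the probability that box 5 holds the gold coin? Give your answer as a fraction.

1/5

Apply Bayes' rule, conditioning on where the gold coin actually is.
If it is in box 1 (prior 1/6): the host opened box 1, so this case is ruled out; weight (1/6)·0 = 0.
If it is in any of boxes 2, 3, 4, 5, and 6 (prior 1/6 each): box 1 is the lowest-numbered option available, probability 1; weight (1/6)·1 = 1/6 each.
The weights sum to 5/6.
So P(the gold coin in box 5 | the host opened box 1) = (1/6) / (5/6) = 1/5.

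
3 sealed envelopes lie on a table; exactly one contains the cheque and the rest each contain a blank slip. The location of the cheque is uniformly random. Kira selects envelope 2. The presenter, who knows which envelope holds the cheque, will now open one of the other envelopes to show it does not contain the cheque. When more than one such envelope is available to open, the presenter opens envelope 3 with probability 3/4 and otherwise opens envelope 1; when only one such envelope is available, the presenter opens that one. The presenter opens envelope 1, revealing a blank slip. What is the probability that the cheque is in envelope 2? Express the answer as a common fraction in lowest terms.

Condition on the true location of the cheque.
If it is in envelope 1 (prior 1/3): the presenter opened envelope 1, so this case is ruled out; weight (1/3)·0 = 0.
If it is in envelope 2 (prior 1/3): envelope 3 is available but not opened, probability 1/4; weight (1/3)·(1/4) = 1/12.
If it is in envelope 3 (prior 1/3): only envelope 1 is available, probability 1; weight (1/3)·1 = 1/3.
The weights sum to 5/12.
So P(the cheque in envelope 2 | the presenter opened envelope 1) = (1/12) / (5/12) = 1/5.

1/5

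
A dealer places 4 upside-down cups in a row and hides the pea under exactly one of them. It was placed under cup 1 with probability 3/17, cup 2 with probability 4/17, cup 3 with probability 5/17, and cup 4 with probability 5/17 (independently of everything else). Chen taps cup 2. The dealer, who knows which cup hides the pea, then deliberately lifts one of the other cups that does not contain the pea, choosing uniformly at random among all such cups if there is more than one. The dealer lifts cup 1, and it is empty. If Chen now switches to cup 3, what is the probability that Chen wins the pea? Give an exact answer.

Consider each possible location of the pea in turn.
If it is under cup 1 (prior 3/17): the dealer opened cup 1, so this case is ruled out; weight (3/17)·0 = 0.
If it is under cup 2 (prior 4/17): the dealer has 3 equally likely choices, so probability 1/3; weight (4/17)·(1/3) = 4/51.
If it is under either of cups 3 and 4 (prior 5/17 each): the dealer has 2 equally likely choices, so probability 1/2; weight (5/17)·(1/2) = 5/34 each.
The weights sum to 19/51.
So P(the pea under cup 3 | the dealer opened cup 1) = (5/34) / (19/51) = 15/38.

15/38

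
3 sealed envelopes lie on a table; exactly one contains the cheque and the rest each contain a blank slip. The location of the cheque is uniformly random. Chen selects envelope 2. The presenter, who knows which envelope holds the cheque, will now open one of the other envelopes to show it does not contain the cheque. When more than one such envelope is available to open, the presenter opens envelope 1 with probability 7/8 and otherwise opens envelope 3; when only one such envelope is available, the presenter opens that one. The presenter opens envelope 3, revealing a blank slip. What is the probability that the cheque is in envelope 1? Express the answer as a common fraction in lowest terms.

8/9

Apply Bayes' rule, conditioning on where the cheque actually is.
If it is in envelope 1 (prior 1/3): only envelope 3 is available, probability 1; weight (1/3)·1 = 1/3.
If it is in envelope 2 (prior 1/3): envelope 1 is available but not opened, probability 1/8; weight (1/3)·(1/8) = 1/24.
If it is in envelope 3 (prior 1/3): the presenter opened envelope 3, so this case is ruled out; weight (1/3)·0 = 0.
The weights sum to 3/8.
So P(the cheque in envelope 1 | the presenter opened envelope 3) = (1/3) / (3/8) = 8/9.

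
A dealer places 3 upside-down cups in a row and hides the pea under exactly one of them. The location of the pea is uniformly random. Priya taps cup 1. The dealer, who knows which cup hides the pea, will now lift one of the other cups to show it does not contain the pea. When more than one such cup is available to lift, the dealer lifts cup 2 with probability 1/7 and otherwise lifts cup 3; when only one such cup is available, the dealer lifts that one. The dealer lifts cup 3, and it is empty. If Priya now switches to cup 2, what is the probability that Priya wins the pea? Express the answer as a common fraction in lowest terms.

Apply Bayes' rule, conditioning on where the pea actually is.
If it is under cup 1 (prior 1/3): cup 2 is available but not opened, probability 6/7; weight (1/3)·(6/7) = 2/7.
If it is under cup 2 (prior 1/3): only cup 3 is available, probability 1; weight (1/3)·1 = 1/3.
If it is under cup 3 (prior 1/3): the dealer opened cup 3, so this case is ruled out; weight (1/3)·0 = 0.
The weights sum to 13/21.
So P(the pea under cup 2 | the dealer opened cup 3) = (1/3) / (13/21) = 7/13.

7/13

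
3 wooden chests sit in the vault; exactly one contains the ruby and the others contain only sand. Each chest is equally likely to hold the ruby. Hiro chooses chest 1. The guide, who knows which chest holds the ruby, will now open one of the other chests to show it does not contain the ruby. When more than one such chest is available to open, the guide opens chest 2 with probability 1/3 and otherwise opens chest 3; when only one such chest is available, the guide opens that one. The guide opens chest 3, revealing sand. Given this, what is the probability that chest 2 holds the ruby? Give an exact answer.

Consider each possible location of the ruby in turn.
If it is in chest 1 (prior 1/3): chest 2 is available but not opened, probability 2/3; weight (1/3)·(2/3) = 2/9.
If it is in chest 2 (prior 1/3): only chest 3 is available, probability 1; weight (1/3)·1 = 1/3.
If it is in chest 3 (prior 1/3): the guide opened chest 3, so this case is ruled out; weight (1/3)·0 = 0.
The weights sum to 5/9.
So P(the ruby in chest 2 | the guide opened chest 3) = (1/3) / (5/9) = 3/5.

3/5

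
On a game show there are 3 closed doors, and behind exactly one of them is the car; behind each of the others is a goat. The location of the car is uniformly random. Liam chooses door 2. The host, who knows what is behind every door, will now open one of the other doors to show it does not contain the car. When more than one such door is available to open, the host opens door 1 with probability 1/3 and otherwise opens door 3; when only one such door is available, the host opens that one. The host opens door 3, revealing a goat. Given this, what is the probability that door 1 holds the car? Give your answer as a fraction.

3/5

Consider each possible location of the car in turn.
If it is behind door 1 (prior 1/3): only door 3 is available, probability 1; weight (1/3)·1 = 1/3.
If it is behind door 2 (prior 1/3): door 1 is available but not opened, probability 2/3; weight (1/3)·(2/3) = 2/9.
If it is behind door 3 (prior 1/3): the host opened door 3, so this case is ruled out; weight (1/3)·0 = 0.
The weights sum to 5/9.
So P(the car behind door 1 | the host opened door 3) = (1/3) / (5/9) = 3/5.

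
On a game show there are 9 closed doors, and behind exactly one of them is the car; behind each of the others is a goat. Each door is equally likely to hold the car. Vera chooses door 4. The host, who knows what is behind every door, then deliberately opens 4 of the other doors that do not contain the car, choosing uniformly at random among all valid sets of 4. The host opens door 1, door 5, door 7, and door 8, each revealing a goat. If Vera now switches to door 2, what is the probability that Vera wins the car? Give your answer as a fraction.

2/9

Consider each possible location of the car in turn.
If it is behind any of doors 1, 5, 7, and 8 (prior 1/9 each): that door was opened and seen not to hold the prize — ruled out; weight (1/9)·0 = 0 each.
If it is behind any of doors 2, 3, 6, and 9 (prior 1/9 each): the host has 35 equally likely choices, so probability 1/35; weight (1/9)·(1/35) = 1/315 each.
If it is behind door 4 (prior 1/9): the host has 70 equally likely choices, so probability 1/70; weight (1/9)·(1/70) = 1/630.
The weights sum to 1/70.
So P(the car behind door 2 | the host opened door 1, door 5, door 7, and door 8) = (1/315) / (1/70) = 2/9.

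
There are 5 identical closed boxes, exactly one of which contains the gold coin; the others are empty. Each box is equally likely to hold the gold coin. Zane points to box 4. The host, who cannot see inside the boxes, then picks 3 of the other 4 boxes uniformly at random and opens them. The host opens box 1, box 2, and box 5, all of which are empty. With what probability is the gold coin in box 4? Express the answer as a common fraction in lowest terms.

Consider each possible location of the gold coin in turn.
If it is in any of boxes 1, 2, and 5 (prior 1/5 each): that box was opened and seen not to hold the prize — ruled out; weight (1/5)·0 = 0 each.
If it is in either of boxes 3 and 4 (prior 1/5 each): the host picks exactly this set with probability 1/4 regardless, and none is the prize; weight (1/5)·(1/4) = 1/20 each.
The weights sum to 1/10.
So P(the gold coin in box 4 | the host opened box 1, box 2, and box 5) = (1/20) / (1/10) = 1/2.

1/2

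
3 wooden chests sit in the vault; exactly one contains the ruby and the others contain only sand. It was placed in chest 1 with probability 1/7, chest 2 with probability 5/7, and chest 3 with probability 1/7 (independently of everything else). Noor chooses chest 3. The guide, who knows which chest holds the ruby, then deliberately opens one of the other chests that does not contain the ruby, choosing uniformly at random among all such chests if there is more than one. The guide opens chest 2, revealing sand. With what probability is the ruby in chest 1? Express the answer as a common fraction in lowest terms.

Condition on the true location of the ruby.
If it is in chest 1 (prior 1/7): the guide has no choice, probability 1; weight (1/7)·1 = 1/7.
If it is in chest 2 (prior 5/7): the guide opened chest 2, so this case is ruled out; weight (5/7)·0 = 0.
If it is in chest 3 (prior 1/7): the guide has 2 equally likely choices, so probability 1/2; weight (1/7)·(1/2) = 1/14.
The weights sum to 3/14.
So P(the ruby in chest 1 | the guide opened chest 2) = (1/7) / (3/14) = 2/3.

2/3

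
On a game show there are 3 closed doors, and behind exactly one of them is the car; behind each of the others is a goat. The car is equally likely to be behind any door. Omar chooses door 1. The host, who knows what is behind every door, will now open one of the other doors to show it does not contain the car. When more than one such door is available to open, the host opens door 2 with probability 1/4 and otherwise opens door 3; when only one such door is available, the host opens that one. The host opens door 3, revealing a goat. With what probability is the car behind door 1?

Condition on the true location of the car.
If it is behind door 1 (prior 1/3): door 2 is available but not opened, probability 3/4; weight (1/3)·(3/4) = 1/4.
If it is behind door 2 (prior 1/3): only door 3 is available, probability 1; weight (1/3)·1 = 1/3.
If it is behind door 3 (prior 1/3): the host opened door 3, so this case is ruled out; weight (1/3)·0 = 0.
The weights sum to 7/12.
So P(the car behind door 1 | the host opened door 3) = (1/4) / (7/12) = 3/7.

3/7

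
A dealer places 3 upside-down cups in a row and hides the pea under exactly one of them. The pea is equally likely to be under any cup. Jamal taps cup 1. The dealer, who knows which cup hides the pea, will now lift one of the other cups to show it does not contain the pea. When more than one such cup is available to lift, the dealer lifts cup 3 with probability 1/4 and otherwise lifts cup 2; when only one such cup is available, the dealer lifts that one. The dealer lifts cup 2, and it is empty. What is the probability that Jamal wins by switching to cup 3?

Condition on the true location of the pea.
If it is under cup 1 (prior 1/3): cup 3 is available but not opened, probability 3/4; weight (1/3)·(3/4) = 1/4.
If it is under cup 2 (prior 1/3): the dealer opened cup 2, so this case is ruled out; weight (1/3)·0 = 0.
If it is under cup 3 (prior 1/3): only cup 2 is available, probability 1; weight (1/3)·1 = 1/3.
The weights sum to 7/12.
So P(the pea under cup 3 | the dealer opened cup 2) = (1/3) / (7/12) = 4/7.

4/7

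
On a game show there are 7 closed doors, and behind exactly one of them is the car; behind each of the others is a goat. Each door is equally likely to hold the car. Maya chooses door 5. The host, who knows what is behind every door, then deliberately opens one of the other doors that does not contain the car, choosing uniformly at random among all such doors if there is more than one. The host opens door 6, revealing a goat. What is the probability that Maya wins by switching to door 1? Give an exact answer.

Apply Bayes' rule, conditioning on where the car actually is.
If it is behind any of doors 1, 2, 3, 4, and 7 (prior 1/7 each): the host has 5 equally likely choices, so probability 1/5; weight (1/7)·(1/5) = 1/35 each.
If it is behind door 5 (prior 1/7): the host has 6 equally likely choices, so probability 1/6; weight (1/7)·(1/6) = 1/42.
If it is behind door 6 (prior 1/7): the host opened door 6, so this case is ruled out; weight (1/7)·0 = 0.
The weights sum to 1/6.
So P(the car behind door 1 | the host opened door 6) = (1/35) / (1/6) = 6/35.

6/35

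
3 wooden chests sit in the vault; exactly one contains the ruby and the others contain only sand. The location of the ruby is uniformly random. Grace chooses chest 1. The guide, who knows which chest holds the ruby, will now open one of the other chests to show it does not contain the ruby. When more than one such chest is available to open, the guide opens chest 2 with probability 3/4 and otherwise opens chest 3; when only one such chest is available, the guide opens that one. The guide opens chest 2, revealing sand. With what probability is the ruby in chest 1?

3/7

Consider each possible location of the ruby in turn.
If it is in chest 1 (prior 1/3): chest 2 is available, opened with probability 3/4; weight (1/3)·(3/4) = 1/4.
If it is in chest 2 (prior 1/3): the guide opened chest 2, so this case is ruled out; weight (1/3)·0 = 0.
If it is in chest 3 (prior 1/3): only chest 2 is available, probability 1; weight (1/3)·1 = 1/3.
The weights sum to 7/12.
So P(the ruby in chest 1 | the guide opened chest 2) = (1/4) / (7/12) = 3/7.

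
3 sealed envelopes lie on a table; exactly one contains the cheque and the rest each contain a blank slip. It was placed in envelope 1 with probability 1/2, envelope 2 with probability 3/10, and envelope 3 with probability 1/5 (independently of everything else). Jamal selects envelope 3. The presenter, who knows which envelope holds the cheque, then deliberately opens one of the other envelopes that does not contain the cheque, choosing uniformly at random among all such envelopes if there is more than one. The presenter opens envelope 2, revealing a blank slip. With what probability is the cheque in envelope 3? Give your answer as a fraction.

1/6

Apply Bayes' rule, conditioning on where the cheque actually is.
If it is in envelope 1 (prior 1/2): the presenter has no choice, probability 1; weight (1/2)·1 = 1/2.
If it is in envelope 2 (prior 3/10): the presenter opened envelope 2, so this case is ruled out; weight (3/10)·0 = 0.
If it is in envelope 3 (prior 1/5): the presenter has 2 equally likely choices, so probability 1/2; weight (1/5)·(1/2) = 1/10.
The weights sum to 3/5.
So P(the cheque in envelope 3 | the presenter opened envelope 2) = (1/10) / (3/5) = 1/6.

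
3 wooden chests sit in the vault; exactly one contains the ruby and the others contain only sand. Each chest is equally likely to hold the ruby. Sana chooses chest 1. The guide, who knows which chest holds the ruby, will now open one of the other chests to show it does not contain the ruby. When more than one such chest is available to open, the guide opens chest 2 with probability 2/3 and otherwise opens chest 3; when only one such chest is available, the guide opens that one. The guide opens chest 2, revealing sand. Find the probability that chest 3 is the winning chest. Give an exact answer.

Condition on the true location of the ruby.
If it is in chest 1 (prior 1/3): chest 2 is available, opened with probability 2/3; weight (1/3)·(2/3) = 2/9.
If it is in chest 2 (prior 1/3): the guide opened chest 2, so this case is ruled out; weight (1/3)·0 = 0.
If it is in chest 3 (prior 1/3): only chest 2 is available, probability 1; weight (1/3)·1 = 1/3.
The weights sum to 5/9.
So P(the ruby in chest 3 | the guide opened chest 2) = (1/3) / (5/9) = 3/5.

3/5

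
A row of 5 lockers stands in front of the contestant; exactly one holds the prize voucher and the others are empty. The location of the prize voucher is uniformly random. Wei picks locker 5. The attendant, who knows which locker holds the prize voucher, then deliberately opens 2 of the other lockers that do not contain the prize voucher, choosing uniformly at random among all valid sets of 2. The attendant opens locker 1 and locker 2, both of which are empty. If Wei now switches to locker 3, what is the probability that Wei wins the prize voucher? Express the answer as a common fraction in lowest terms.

2/5

Consider each possible location of the prize voucher in turn.
If it is in either of lockers 1 and 2 (prior 1/5 each): that locker was opened and seen not to hold the prize — ruled out; weight (1/5)·0 = 0 each.
If it is in either of lockers 3 and 4 (prior 1/5 each): the attendant has 3 equally likely choices, so probability 1/3; weight (1/5)·(1/3) = 1/15 each.
If it is in locker 5 (prior 1/5): the attendant has 6 equally likely choices, so probability 1/6; weight (1/5)·(1/6) = 1/30.
The weights sum to 1/6.
So P(the prize voucher in locker 3 | the attendant opened locker 1 and locker 2) = (1/15) / (1/6) = 2/5.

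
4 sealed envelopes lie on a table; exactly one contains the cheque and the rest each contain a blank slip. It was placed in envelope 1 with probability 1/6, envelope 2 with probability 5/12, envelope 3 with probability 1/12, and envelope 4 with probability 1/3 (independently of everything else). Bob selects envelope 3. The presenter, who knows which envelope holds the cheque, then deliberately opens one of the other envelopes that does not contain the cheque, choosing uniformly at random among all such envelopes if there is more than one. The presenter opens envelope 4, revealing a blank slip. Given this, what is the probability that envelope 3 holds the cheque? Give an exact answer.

2/23

Consider each possible location of the cheque in turn.
If it is in envelope 1 (prior 1/6): the presenter has 2 equally likely choices, so probability 1/2; weight (1/6)·(1/2) = 1/12.
If it is in envelope 2 (prior 5/12): the presenter has 2 equally likely choices, so probability 1/2; weight (5/12)·(1/2) = 5/24.
If it is in envelope 3 (prior 1/12): the presenter has 3 equally likely choices, so probability 1/3; weight (1/12)·(1/3) = 1/36.
If it is in envelope 4 (prior 1/3): the presenter opened envelope 4, so this case is ruled out; weight (1/3)·0 = 0.
The weights sum to 23/72.
So P(the cheque in envelope 3 | the presenter opened envelope 4) = (1/36) / (23/72) = 2/23.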